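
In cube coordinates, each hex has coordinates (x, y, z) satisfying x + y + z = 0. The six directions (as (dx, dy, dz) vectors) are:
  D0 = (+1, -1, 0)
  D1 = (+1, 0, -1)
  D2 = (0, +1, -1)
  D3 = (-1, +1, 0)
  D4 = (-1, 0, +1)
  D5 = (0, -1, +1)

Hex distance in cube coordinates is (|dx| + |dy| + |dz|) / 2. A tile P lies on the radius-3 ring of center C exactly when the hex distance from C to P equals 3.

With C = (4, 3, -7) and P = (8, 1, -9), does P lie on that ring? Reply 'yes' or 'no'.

Answer: no

Derivation:
|px - cx| = |8 - 4| = 4
|py - cy| = |1 - 3| = 2
|pz - cz| = |-9 - (-7)| = 2
distance = (4+2+2)/2 = 8/2 = 4
radius = 3; distance != radius -> no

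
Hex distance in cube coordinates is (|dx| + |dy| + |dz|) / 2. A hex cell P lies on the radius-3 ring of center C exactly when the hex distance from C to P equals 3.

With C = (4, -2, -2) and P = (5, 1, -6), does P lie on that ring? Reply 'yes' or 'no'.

Answer: no

Derivation:
|px - cx| = |5 - 4| = 1
|py - cy| = |1 - (-2)| = 3
|pz - cz| = |-6 - (-2)| = 4
distance = (1+3+4)/2 = 8/2 = 4
radius = 3; distance != radius -> no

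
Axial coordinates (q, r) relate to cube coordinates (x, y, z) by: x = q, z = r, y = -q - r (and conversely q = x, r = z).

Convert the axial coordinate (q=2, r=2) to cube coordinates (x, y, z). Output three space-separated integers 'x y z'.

Answer: 2 -4 2

Derivation:
x = q = 2
z = r = 2
y = -x - z = -(2) - (2) = -4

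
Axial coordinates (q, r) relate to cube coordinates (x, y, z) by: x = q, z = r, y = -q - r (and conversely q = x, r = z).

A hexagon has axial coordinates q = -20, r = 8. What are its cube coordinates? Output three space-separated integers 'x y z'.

Answer: -20 12 8

Derivation:
x = q = -20
z = r = 8
y = -x - z = -(-20) - (8) = 12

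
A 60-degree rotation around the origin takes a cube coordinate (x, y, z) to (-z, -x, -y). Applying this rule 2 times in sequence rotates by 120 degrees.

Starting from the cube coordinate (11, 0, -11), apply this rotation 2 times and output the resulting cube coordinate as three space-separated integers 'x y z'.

Start: (11, 0, -11)
Step 1: (11, 0, -11) -> (-(-11), -(11), -(0)) = (11, -11, 0)
Step 2: (11, -11, 0) -> (-(0), -(11), -(-11)) = (0, -11, 11)

Answer: 0 -11 11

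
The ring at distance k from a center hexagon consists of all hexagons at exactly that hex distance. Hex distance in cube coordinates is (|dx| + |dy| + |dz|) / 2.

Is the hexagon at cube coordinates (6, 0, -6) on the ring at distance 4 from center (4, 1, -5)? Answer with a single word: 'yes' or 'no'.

|px - cx| = |6 - 4| = 2
|py - cy| = |0 - 1| = 1
|pz - cz| = |-6 - (-5)| = 1
distance = (2+1+1)/2 = 4/2 = 2
radius = 4; distance != radius -> no

Answer: no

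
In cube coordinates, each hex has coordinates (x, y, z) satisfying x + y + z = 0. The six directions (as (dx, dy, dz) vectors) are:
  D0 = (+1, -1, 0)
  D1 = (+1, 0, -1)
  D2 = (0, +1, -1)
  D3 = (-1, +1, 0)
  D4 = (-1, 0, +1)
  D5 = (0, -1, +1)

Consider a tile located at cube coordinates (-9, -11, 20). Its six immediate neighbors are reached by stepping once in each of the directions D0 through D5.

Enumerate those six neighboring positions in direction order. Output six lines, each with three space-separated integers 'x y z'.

Answer: -8 -12 20
-8 -11 19
-9 -10 19
-10 -10 20
-10 -11 21
-9 -12 21

Derivation:
Center: (-9, -11, 20). Add each direction:
  D0: (-9, -11, 20) + (1, -1, 0) = (-8, -12, 20)
  D1: (-9, -11, 20) + (1, 0, -1) = (-8, -11, 19)
  D2: (-9, -11, 20) + (0, 1, -1) = (-9, -10, 19)
  D3: (-9, -11, 20) + (-1, 1, 0) = (-10, -10, 20)
  D4: (-9, -11, 20) + (-1, 0, 1) = (-10, -11, 21)
  D5: (-9, -11, 20) + (0, -1, 1) = (-9, -12, 21)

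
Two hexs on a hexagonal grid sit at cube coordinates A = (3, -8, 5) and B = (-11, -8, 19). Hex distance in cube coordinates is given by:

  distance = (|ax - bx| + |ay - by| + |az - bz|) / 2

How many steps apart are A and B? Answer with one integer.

|ax - bx| = |3 - (-11)| = 14
|ay - by| = |-8 - (-8)| = 0
|az - bz| = |5 - 19| = 14
distance = (14 + 0 + 14) / 2 = 28 / 2 = 14

Answer: 14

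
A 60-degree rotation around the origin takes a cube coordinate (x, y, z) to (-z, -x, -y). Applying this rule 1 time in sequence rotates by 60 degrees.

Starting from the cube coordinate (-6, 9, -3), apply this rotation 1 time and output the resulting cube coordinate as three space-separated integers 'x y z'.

Answer: 3 6 -9

Derivation:
Start: (-6, 9, -3)
Step 1: (-6, 9, -3) -> (-(-3), -(-6), -(9)) = (3, 6, -9)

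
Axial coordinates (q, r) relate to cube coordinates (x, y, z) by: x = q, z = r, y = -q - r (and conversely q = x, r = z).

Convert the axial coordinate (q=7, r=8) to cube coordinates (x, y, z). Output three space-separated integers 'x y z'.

x = q = 7
z = r = 8
y = -x - z = -(7) - (8) = -15

Answer: 7 -15 8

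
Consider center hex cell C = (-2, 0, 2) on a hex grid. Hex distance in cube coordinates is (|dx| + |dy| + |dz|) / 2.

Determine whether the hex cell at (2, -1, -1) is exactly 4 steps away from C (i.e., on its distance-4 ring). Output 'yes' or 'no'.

|px - cx| = |2 - (-2)| = 4
|py - cy| = |-1 - 0| = 1
|pz - cz| = |-1 - 2| = 3
distance = (4+1+3)/2 = 8/2 = 4
radius = 4; distance == radius -> yes

Answer: yes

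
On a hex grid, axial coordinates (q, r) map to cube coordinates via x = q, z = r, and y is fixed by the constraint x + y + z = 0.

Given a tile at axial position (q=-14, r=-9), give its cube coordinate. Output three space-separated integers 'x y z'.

x = q = -14
z = r = -9
y = -x - z = -(-14) - (-9) = 23

Answer: -14 23 -9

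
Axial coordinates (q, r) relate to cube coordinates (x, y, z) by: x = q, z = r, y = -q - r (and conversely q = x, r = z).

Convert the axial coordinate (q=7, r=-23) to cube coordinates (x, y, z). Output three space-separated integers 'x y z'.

x = q = 7
z = r = -23
y = -x - z = -(7) - (-23) = 16

Answer: 7 16 -23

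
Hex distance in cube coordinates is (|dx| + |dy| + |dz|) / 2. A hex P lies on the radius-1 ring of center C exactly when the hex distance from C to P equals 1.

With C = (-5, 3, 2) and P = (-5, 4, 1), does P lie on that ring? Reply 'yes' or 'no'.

Answer: yes

Derivation:
|px - cx| = |-5 - (-5)| = 0
|py - cy| = |4 - 3| = 1
|pz - cz| = |1 - 2| = 1
distance = (0+1+1)/2 = 2/2 = 1
radius = 1; distance == radius -> yes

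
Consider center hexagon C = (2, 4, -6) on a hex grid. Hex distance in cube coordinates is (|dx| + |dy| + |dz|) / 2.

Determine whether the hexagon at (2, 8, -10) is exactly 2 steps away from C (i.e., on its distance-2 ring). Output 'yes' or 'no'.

|px - cx| = |2 - 2| = 0
|py - cy| = |8 - 4| = 4
|pz - cz| = |-10 - (-6)| = 4
distance = (0+4+4)/2 = 8/2 = 4
radius = 2; distance != radius -> no

Answer: no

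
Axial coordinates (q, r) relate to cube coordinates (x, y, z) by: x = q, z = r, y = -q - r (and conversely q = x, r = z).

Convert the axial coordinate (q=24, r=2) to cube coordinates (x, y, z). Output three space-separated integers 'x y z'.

Answer: 24 -26 2

Derivation:
x = q = 24
z = r = 2
y = -x - z = -(24) - (2) = -26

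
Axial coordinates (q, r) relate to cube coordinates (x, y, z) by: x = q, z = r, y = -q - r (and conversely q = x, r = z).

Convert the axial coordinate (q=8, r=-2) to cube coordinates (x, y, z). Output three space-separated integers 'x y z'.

x = q = 8
z = r = -2
y = -x - z = -(8) - (-2) = -6

Answer: 8 -6 -2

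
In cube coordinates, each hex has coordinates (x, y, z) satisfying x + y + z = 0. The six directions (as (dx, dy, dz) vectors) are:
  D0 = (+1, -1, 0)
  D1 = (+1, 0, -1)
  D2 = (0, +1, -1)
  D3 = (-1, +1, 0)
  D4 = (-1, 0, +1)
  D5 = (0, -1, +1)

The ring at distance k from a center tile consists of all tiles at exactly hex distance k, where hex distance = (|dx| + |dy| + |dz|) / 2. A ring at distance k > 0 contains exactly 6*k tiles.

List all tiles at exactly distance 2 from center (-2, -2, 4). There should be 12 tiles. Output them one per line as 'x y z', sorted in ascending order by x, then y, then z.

Answer: -4 -2 6
-4 -1 5
-4 0 4
-3 -3 6
-3 0 3
-2 -4 6
-2 0 2
-1 -4 5
-1 -1 2
0 -4 4
0 -3 3
0 -2 2

Derivation:
Walk ring at distance 2 from (-2, -2, 4):
Start at center + D4*2 = (-4, -2, 6)
  hex 0: (-4, -2, 6)
  hex 1: (-3, -3, 6)
  hex 2: (-2, -4, 6)
  hex 3: (-1, -4, 5)
  hex 4: (0, -4, 4)
  hex 5: (0, -3, 3)
  hex 6: (0, -2, 2)
  hex 7: (-1, -1, 2)
  hex 8: (-2, 0, 2)
  hex 9: (-3, 0, 3)
  hex 10: (-4, 0, 4)
  hex 11: (-4, -1, 5)
Sorted: 12 hexes.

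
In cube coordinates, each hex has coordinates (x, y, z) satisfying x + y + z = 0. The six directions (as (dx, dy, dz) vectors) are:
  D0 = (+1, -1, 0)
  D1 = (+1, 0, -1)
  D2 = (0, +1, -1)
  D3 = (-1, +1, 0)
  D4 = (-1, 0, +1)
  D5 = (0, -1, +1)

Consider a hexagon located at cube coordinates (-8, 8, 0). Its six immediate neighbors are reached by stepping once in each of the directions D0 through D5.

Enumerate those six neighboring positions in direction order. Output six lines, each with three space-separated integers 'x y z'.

Center: (-8, 8, 0). Add each direction:
  D0: (-8, 8, 0) + (1, -1, 0) = (-7, 7, 0)
  D1: (-8, 8, 0) + (1, 0, -1) = (-7, 8, -1)
  D2: (-8, 8, 0) + (0, 1, -1) = (-8, 9, -1)
  D3: (-8, 8, 0) + (-1, 1, 0) = (-9, 9, 0)
  D4: (-8, 8, 0) + (-1, 0, 1) = (-9, 8, 1)
  D5: (-8, 8, 0) + (0, -1, 1) = (-8, 7, 1)

Answer: -7 7 0
-7 8 -1
-8 9 -1
-9 9 0
-9 8 1
-8 7 1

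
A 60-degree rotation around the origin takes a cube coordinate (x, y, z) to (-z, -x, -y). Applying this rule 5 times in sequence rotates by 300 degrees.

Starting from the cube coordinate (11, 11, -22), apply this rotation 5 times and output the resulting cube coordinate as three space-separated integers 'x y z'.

Answer: -11 22 -11

Derivation:
Start: (11, 11, -22)
Step 1: (11, 11, -22) -> (-(-22), -(11), -(11)) = (22, -11, -11)
Step 2: (22, -11, -11) -> (-(-11), -(22), -(-11)) = (11, -22, 11)
Step 3: (11, -22, 11) -> (-(11), -(11), -(-22)) = (-11, -11, 22)
Step 4: (-11, -11, 22) -> (-(22), -(-11), -(-11)) = (-22, 11, 11)
Step 5: (-22, 11, 11) -> (-(11), -(-22), -(11)) = (-11, 22, -11)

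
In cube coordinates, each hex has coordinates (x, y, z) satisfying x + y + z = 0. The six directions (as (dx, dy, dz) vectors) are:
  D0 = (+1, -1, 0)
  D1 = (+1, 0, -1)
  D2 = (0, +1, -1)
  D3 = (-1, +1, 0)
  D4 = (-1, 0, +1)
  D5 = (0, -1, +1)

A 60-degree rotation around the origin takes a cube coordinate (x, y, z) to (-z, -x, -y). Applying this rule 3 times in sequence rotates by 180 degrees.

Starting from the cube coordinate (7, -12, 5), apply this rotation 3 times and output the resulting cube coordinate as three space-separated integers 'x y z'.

Answer: -7 12 -5

Derivation:
Start: (7, -12, 5)
Step 1: (7, -12, 5) -> (-(5), -(7), -(-12)) = (-5, -7, 12)
Step 2: (-5, -7, 12) -> (-(12), -(-5), -(-7)) = (-12, 5, 7)
Step 3: (-12, 5, 7) -> (-(7), -(-12), -(5)) = (-7, 12, -5)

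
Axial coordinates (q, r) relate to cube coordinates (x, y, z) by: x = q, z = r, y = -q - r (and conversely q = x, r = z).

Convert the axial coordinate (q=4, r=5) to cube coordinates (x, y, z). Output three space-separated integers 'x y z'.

Answer: 4 -9 5

Derivation:
x = q = 4
z = r = 5
y = -x - z = -(4) - (5) = -9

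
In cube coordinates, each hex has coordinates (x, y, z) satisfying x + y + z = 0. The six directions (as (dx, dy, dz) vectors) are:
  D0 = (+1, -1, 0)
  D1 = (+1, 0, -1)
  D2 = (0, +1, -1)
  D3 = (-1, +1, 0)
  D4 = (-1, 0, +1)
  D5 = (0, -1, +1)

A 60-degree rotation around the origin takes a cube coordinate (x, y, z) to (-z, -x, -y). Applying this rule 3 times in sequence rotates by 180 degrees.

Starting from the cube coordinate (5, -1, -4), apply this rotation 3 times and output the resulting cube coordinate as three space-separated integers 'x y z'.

Answer: -5 1 4

Derivation:
Start: (5, -1, -4)
Step 1: (5, -1, -4) -> (-(-4), -(5), -(-1)) = (4, -5, 1)
Step 2: (4, -5, 1) -> (-(1), -(4), -(-5)) = (-1, -4, 5)
Step 3: (-1, -4, 5) -> (-(5), -(-1), -(-4)) = (-5, 1, 4)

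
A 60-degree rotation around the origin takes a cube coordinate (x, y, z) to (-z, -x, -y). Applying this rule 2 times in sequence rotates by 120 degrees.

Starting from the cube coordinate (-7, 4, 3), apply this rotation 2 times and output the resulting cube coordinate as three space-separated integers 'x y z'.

Start: (-7, 4, 3)
Step 1: (-7, 4, 3) -> (-(3), -(-7), -(4)) = (-3, 7, -4)
Step 2: (-3, 7, -4) -> (-(-4), -(-3), -(7)) = (4, 3, -7)

Answer: 4 3 -7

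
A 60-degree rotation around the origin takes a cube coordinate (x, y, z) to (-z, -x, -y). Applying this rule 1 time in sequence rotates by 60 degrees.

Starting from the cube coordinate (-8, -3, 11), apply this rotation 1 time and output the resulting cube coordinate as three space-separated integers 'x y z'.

Answer: -11 8 3

Derivation:
Start: (-8, -3, 11)
Step 1: (-8, -3, 11) -> (-(11), -(-8), -(-3)) = (-11, 8, 3)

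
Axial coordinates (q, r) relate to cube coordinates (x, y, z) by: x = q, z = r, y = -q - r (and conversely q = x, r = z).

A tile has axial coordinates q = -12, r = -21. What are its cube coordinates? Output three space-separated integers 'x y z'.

x = q = -12
z = r = -21
y = -x - z = -(-12) - (-21) = 33

Answer: -12 33 -21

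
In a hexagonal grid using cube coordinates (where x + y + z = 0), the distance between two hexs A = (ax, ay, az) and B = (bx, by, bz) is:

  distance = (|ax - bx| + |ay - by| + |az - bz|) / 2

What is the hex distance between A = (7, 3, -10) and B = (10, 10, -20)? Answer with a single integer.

Answer: 10

Derivation:
|ax - bx| = |7 - 10| = 3
|ay - by| = |3 - 10| = 7
|az - bz| = |-10 - (-20)| = 10
distance = (3 + 7 + 10) / 2 = 20 / 2 = 10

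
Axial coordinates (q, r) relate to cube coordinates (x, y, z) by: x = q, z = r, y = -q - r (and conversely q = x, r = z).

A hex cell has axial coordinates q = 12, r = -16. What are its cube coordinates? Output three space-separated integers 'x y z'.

x = q = 12
z = r = -16
y = -x - z = -(12) - (-16) = 4

Answer: 12 4 -16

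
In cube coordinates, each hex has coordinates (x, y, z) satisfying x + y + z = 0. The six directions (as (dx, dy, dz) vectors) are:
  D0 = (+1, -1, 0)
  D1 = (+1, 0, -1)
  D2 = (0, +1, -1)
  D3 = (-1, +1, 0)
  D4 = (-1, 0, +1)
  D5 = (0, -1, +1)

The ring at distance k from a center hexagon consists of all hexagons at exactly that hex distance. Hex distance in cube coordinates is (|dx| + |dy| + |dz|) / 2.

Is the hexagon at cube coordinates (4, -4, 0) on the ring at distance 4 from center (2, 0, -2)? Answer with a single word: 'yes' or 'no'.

|px - cx| = |4 - 2| = 2
|py - cy| = |-4 - 0| = 4
|pz - cz| = |0 - (-2)| = 2
distance = (2+4+2)/2 = 8/2 = 4
radius = 4; distance == radius -> yes

Answer: yes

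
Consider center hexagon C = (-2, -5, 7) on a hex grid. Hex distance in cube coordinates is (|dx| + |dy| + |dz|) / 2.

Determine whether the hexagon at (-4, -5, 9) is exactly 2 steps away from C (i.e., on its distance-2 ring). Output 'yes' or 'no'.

Answer: yes

Derivation:
|px - cx| = |-4 - (-2)| = 2
|py - cy| = |-5 - (-5)| = 0
|pz - cz| = |9 - 7| = 2
distance = (2+0+2)/2 = 4/2 = 2
radius = 2; distance == radius -> yes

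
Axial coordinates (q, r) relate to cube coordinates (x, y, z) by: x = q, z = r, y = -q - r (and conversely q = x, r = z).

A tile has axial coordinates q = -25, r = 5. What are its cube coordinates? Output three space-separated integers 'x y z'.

x = q = -25
z = r = 5
y = -x - z = -(-25) - (5) = 20

Answer: -25 20 5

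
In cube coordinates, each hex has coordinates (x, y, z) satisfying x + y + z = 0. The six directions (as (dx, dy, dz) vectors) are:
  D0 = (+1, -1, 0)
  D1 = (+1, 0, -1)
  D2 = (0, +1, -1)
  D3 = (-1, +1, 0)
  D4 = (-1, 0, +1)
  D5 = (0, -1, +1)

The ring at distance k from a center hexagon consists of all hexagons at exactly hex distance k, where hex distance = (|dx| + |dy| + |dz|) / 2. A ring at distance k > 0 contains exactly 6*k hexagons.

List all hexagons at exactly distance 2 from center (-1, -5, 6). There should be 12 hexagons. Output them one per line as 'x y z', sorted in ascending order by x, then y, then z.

Answer: -3 -5 8
-3 -4 7
-3 -3 6
-2 -6 8
-2 -3 5
-1 -7 8
-1 -3 4
0 -7 7
0 -4 4
1 -7 6
1 -6 5
1 -5 4

Derivation:
Walk ring at distance 2 from (-1, -5, 6):
Start at center + D4*2 = (-3, -5, 8)
  hex 0: (-3, -5, 8)
  hex 1: (-2, -6, 8)
  hex 2: (-1, -7, 8)
  hex 3: (0, -7, 7)
  hex 4: (1, -7, 6)
  hex 5: (1, -6, 5)
  hex 6: (1, -5, 4)
  hex 7: (0, -4, 4)
  hex 8: (-1, -3, 4)
  hex 9: (-2, -3, 5)
  hex 10: (-3, -3, 6)
  hex 11: (-3, -4, 7)
Sorted: 12 hexes.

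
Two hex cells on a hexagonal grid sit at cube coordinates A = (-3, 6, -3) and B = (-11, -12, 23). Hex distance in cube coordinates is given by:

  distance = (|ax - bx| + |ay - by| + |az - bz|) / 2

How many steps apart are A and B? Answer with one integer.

Answer: 26

Derivation:
|ax - bx| = |-3 - (-11)| = 8
|ay - by| = |6 - (-12)| = 18
|az - bz| = |-3 - 23| = 26
distance = (8 + 18 + 26) / 2 = 52 / 2 = 26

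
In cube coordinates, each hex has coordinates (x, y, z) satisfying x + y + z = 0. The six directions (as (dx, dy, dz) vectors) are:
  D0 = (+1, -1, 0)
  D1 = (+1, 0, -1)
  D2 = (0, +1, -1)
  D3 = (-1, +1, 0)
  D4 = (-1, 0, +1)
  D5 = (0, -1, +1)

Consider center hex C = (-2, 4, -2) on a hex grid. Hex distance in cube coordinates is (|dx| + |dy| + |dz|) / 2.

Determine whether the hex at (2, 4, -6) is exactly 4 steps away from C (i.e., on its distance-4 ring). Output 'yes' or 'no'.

Answer: yes

Derivation:
|px - cx| = |2 - (-2)| = 4
|py - cy| = |4 - 4| = 0
|pz - cz| = |-6 - (-2)| = 4
distance = (4+0+4)/2 = 8/2 = 4
radius = 4; distance == radius -> yes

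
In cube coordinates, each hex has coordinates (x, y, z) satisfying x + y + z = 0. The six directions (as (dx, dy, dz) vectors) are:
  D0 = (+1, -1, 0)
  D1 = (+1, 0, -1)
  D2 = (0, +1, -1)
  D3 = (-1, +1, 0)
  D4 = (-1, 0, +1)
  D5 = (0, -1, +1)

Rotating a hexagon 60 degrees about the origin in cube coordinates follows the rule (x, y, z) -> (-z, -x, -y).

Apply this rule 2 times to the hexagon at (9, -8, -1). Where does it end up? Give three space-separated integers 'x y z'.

Answer: -8 -1 9

Derivation:
Start: (9, -8, -1)
Step 1: (9, -8, -1) -> (-(-1), -(9), -(-8)) = (1, -9, 8)
Step 2: (1, -9, 8) -> (-(8), -(1), -(-9)) = (-8, -1, 9)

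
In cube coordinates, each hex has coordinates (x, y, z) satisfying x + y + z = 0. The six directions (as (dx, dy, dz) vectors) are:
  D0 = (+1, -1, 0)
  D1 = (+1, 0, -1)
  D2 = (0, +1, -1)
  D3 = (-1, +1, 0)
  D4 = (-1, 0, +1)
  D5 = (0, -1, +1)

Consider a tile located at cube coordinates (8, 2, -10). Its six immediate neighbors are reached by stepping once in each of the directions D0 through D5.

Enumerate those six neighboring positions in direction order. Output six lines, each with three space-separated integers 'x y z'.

Center: (8, 2, -10). Add each direction:
  D0: (8, 2, -10) + (1, -1, 0) = (9, 1, -10)
  D1: (8, 2, -10) + (1, 0, -1) = (9, 2, -11)
  D2: (8, 2, -10) + (0, 1, -1) = (8, 3, -11)
  D3: (8, 2, -10) + (-1, 1, 0) = (7, 3, -10)
  D4: (8, 2, -10) + (-1, 0, 1) = (7, 2, -9)
  D5: (8, 2, -10) + (0, -1, 1) = (8, 1, -9)

Answer: 9 1 -10
9 2 -11
8 3 -11
7 3 -10
7 2 -9
8 1 -9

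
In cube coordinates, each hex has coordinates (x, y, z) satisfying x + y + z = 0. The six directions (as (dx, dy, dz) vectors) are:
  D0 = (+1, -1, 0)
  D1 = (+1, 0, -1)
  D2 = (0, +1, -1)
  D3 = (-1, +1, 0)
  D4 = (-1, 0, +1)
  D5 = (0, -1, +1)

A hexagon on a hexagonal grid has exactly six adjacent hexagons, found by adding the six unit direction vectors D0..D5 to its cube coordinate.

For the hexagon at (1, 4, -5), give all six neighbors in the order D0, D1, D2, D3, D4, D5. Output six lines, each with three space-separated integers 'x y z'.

Center: (1, 4, -5). Add each direction:
  D0: (1, 4, -5) + (1, -1, 0) = (2, 3, -5)
  D1: (1, 4, -5) + (1, 0, -1) = (2, 4, -6)
  D2: (1, 4, -5) + (0, 1, -1) = (1, 5, -6)
  D3: (1, 4, -5) + (-1, 1, 0) = (0, 5, -5)
  D4: (1, 4, -5) + (-1, 0, 1) = (0, 4, -4)
  D5: (1, 4, -5) + (0, -1, 1) = (1, 3, -4)

Answer: 2 3 -5
2 4 -6
1 5 -6
0 5 -5
0 4 -4
1 3 -4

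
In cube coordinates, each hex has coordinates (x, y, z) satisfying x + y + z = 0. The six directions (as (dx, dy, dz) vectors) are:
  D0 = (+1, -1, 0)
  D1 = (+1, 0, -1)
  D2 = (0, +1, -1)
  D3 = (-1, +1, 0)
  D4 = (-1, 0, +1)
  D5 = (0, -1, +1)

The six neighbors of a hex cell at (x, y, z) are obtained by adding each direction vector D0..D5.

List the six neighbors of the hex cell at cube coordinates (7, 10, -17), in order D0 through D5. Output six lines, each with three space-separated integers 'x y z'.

Center: (7, 10, -17). Add each direction:
  D0: (7, 10, -17) + (1, -1, 0) = (8, 9, -17)
  D1: (7, 10, -17) + (1, 0, -1) = (8, 10, -18)
  D2: (7, 10, -17) + (0, 1, -1) = (7, 11, -18)
  D3: (7, 10, -17) + (-1, 1, 0) = (6, 11, -17)
  D4: (7, 10, -17) + (-1, 0, 1) = (6, 10, -16)
  D5: (7, 10, -17) + (0, -1, 1) = (7, 9, -16)

Answer: 8 9 -17
8 10 -18
7 11 -18
6 11 -17
6 10 -16
7 9 -16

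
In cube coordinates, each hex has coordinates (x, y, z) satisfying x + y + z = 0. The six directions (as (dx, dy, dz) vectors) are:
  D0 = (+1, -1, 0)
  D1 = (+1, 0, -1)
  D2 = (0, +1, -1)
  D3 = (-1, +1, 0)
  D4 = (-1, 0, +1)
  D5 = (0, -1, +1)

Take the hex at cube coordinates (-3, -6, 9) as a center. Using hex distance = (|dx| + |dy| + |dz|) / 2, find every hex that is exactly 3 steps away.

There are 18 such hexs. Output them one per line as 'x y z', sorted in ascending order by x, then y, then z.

Walk ring at distance 3 from (-3, -6, 9):
Start at center + D4*3 = (-6, -6, 12)
  hex 0: (-6, -6, 12)
  hex 1: (-5, -7, 12)
  hex 2: (-4, -8, 12)
  hex 3: (-3, -9, 12)
  hex 4: (-2, -9, 11)
  hex 5: (-1, -9, 10)
  hex 6: (0, -9, 9)
  hex 7: (0, -8, 8)
  hex 8: (0, -7, 7)
  hex 9: (0, -6, 6)
  hex 10: (-1, -5, 6)
  hex 11: (-2, -4, 6)
  hex 12: (-3, -3, 6)
  hex 13: (-4, -3, 7)
  hex 14: (-5, -3, 8)
  hex 15: (-6, -3, 9)
  hex 16: (-6, -4, 10)
  hex 17: (-6, -5, 11)
Sorted: 18 hexes.

Answer: -6 -6 12
-6 -5 11
-6 -4 10
-6 -3 9
-5 -7 12
-5 -3 8
-4 -8 12
-4 -3 7
-3 -9 12
-3 -3 6
-2 -9 11
-2 -4 6
-1 -9 10
-1 -5 6
0 -9 9
0 -8 8
0 -7 7
0 -6 6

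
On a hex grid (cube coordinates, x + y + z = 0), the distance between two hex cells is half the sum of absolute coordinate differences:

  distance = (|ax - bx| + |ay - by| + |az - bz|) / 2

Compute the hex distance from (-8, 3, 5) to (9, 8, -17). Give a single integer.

|ax - bx| = |-8 - 9| = 17
|ay - by| = |3 - 8| = 5
|az - bz| = |5 - (-17)| = 22
distance = (17 + 5 + 22) / 2 = 44 / 2 = 22

Answer: 22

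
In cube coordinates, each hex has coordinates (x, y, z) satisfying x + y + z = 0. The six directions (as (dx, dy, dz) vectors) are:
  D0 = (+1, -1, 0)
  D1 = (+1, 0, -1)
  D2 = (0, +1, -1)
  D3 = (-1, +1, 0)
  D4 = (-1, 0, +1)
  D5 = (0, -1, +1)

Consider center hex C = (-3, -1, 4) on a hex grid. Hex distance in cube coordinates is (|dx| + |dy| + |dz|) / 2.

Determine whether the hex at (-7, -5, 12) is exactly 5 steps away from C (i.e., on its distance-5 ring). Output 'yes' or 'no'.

|px - cx| = |-7 - (-3)| = 4
|py - cy| = |-5 - (-1)| = 4
|pz - cz| = |12 - 4| = 8
distance = (4+4+8)/2 = 16/2 = 8
radius = 5; distance != radius -> no

Answer: no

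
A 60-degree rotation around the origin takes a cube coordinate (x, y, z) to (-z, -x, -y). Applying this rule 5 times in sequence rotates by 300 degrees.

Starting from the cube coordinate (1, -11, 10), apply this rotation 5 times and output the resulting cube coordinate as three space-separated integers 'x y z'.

Answer: 11 -10 -1

Derivation:
Start: (1, -11, 10)
Step 1: (1, -11, 10) -> (-(10), -(1), -(-11)) = (-10, -1, 11)
Step 2: (-10, -1, 11) -> (-(11), -(-10), -(-1)) = (-11, 10, 1)
Step 3: (-11, 10, 1) -> (-(1), -(-11), -(10)) = (-1, 11, -10)
Step 4: (-1, 11, -10) -> (-(-10), -(-1), -(11)) = (10, 1, -11)
Step 5: (10, 1, -11) -> (-(-11), -(10), -(1)) = (11, -10, -1)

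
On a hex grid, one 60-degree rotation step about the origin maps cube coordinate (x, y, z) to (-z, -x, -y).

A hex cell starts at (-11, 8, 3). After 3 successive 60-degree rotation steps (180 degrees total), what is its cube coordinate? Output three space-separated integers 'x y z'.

Answer: 11 -8 -3

Derivation:
Start: (-11, 8, 3)
Step 1: (-11, 8, 3) -> (-(3), -(-11), -(8)) = (-3, 11, -8)
Step 2: (-3, 11, -8) -> (-(-8), -(-3), -(11)) = (8, 3, -11)
Step 3: (8, 3, -11) -> (-(-11), -(8), -(3)) = (11, -8, -3)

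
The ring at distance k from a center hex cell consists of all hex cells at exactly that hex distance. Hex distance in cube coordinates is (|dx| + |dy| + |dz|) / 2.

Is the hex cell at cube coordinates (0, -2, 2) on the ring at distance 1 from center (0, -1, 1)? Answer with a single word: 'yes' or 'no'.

Answer: yes

Derivation:
|px - cx| = |0 - 0| = 0
|py - cy| = |-2 - (-1)| = 1
|pz - cz| = |2 - 1| = 1
distance = (0+1+1)/2 = 2/2 = 1
radius = 1; distance == radius -> yes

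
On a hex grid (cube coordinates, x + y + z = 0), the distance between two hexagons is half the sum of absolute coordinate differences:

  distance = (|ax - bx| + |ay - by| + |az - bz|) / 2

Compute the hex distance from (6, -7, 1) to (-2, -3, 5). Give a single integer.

Answer: 8

Derivation:
|ax - bx| = |6 - (-2)| = 8
|ay - by| = |-7 - (-3)| = 4
|az - bz| = |1 - 5| = 4
distance = (8 + 4 + 4) / 2 = 16 / 2 = 8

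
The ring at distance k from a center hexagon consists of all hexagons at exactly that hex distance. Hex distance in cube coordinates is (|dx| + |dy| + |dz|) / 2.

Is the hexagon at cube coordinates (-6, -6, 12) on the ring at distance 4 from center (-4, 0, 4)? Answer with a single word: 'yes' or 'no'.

|px - cx| = |-6 - (-4)| = 2
|py - cy| = |-6 - 0| = 6
|pz - cz| = |12 - 4| = 8
distance = (2+6+8)/2 = 16/2 = 8
radius = 4; distance != radius -> no

Answer: no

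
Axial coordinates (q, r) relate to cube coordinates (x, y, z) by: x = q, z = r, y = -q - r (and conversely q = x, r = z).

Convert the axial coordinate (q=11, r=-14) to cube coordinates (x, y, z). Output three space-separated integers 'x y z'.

Answer: 11 3 -14

Derivation:
x = q = 11
z = r = -14
y = -x - z = -(11) - (-14) = 3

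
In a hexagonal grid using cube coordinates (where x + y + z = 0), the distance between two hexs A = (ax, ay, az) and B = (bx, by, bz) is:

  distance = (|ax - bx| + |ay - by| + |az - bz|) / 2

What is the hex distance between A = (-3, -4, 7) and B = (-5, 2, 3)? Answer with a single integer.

|ax - bx| = |-3 - (-5)| = 2
|ay - by| = |-4 - 2| = 6
|az - bz| = |7 - 3| = 4
distance = (2 + 6 + 4) / 2 = 12 / 2 = 6

Answer: 6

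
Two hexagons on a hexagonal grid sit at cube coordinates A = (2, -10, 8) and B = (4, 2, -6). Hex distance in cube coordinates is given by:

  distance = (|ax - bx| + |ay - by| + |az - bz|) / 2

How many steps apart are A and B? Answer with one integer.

|ax - bx| = |2 - 4| = 2
|ay - by| = |-10 - 2| = 12
|az - bz| = |8 - (-6)| = 14
distance = (2 + 12 + 14) / 2 = 28 / 2 = 14

Answer: 14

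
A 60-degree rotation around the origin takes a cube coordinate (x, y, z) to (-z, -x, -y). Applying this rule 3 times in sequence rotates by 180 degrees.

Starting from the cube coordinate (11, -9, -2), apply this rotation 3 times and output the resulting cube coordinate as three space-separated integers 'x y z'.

Answer: -11 9 2

Derivation:
Start: (11, -9, -2)
Step 1: (11, -9, -2) -> (-(-2), -(11), -(-9)) = (2, -11, 9)
Step 2: (2, -11, 9) -> (-(9), -(2), -(-11)) = (-9, -2, 11)
Step 3: (-9, -2, 11) -> (-(11), -(-9), -(-2)) = (-11, 9, 2)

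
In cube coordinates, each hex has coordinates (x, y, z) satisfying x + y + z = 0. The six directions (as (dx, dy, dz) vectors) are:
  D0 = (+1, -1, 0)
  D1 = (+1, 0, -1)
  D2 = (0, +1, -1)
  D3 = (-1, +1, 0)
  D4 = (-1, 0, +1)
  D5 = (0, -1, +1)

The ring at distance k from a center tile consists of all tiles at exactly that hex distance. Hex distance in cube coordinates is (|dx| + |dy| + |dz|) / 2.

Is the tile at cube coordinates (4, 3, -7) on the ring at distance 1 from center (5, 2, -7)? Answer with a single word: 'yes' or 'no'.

|px - cx| = |4 - 5| = 1
|py - cy| = |3 - 2| = 1
|pz - cz| = |-7 - (-7)| = 0
distance = (1+1+0)/2 = 2/2 = 1
radius = 1; distance == radius -> yes

Answer: yes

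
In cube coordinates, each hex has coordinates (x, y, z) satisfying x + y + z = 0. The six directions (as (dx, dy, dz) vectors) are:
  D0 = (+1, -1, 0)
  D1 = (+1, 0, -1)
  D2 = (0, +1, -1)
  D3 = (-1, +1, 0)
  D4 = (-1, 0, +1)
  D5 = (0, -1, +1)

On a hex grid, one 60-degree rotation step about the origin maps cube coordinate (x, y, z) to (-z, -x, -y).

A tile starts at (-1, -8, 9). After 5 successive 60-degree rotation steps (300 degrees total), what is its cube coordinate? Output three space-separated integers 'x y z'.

Start: (-1, -8, 9)
Step 1: (-1, -8, 9) -> (-(9), -(-1), -(-8)) = (-9, 1, 8)
Step 2: (-9, 1, 8) -> (-(8), -(-9), -(1)) = (-8, 9, -1)
Step 3: (-8, 9, -1) -> (-(-1), -(-8), -(9)) = (1, 8, -9)
Step 4: (1, 8, -9) -> (-(-9), -(1), -(8)) = (9, -1, -8)
Step 5: (9, -1, -8) -> (-(-8), -(9), -(-1)) = (8, -9, 1)

Answer: 8 -9 1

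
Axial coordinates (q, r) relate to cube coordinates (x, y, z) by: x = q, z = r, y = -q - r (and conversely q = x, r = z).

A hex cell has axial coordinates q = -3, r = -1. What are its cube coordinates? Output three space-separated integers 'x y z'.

Answer: -3 4 -1

Derivation:
x = q = -3
z = r = -1
y = -x - z = -(-3) - (-1) = 4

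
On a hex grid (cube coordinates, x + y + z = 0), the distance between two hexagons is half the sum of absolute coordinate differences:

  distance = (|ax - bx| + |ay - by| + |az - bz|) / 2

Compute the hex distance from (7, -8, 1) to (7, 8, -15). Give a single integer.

Answer: 16

Derivation:
|ax - bx| = |7 - 7| = 0
|ay - by| = |-8 - 8| = 16
|az - bz| = |1 - (-15)| = 16
distance = (0 + 16 + 16) / 2 = 32 / 2 = 16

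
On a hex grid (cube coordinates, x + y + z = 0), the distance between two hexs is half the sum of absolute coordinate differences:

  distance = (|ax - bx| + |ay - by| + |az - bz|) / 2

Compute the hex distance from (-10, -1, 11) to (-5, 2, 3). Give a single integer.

|ax - bx| = |-10 - (-5)| = 5
|ay - by| = |-1 - 2| = 3
|az - bz| = |11 - 3| = 8
distance = (5 + 3 + 8) / 2 = 16 / 2 = 8

Answer: 8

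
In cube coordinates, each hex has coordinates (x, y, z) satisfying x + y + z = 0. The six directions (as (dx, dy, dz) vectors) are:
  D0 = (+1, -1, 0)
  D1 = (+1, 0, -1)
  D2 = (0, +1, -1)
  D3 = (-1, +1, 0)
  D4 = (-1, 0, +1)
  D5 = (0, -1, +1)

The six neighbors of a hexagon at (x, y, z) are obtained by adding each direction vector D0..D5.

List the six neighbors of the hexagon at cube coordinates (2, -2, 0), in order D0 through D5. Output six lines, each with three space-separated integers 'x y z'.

Center: (2, -2, 0). Add each direction:
  D0: (2, -2, 0) + (1, -1, 0) = (3, -3, 0)
  D1: (2, -2, 0) + (1, 0, -1) = (3, -2, -1)
  D2: (2, -2, 0) + (0, 1, -1) = (2, -1, -1)
  D3: (2, -2, 0) + (-1, 1, 0) = (1, -1, 0)
  D4: (2, -2, 0) + (-1, 0, 1) = (1, -2, 1)
  D5: (2, -2, 0) + (0, -1, 1) = (2, -3, 1)

Answer: 3 -3 0
3 -2 -1
2 -1 -1
1 -1 0
1 -2 1
2 -3 1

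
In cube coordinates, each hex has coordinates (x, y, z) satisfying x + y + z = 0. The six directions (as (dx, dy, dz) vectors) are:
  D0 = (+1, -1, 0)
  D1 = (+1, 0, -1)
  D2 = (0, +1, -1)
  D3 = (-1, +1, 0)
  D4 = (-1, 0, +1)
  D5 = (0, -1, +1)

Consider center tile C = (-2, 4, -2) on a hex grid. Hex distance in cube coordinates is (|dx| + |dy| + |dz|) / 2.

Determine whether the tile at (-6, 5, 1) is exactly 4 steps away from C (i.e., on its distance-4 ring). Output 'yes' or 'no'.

|px - cx| = |-6 - (-2)| = 4
|py - cy| = |5 - 4| = 1
|pz - cz| = |1 - (-2)| = 3
distance = (4+1+3)/2 = 8/2 = 4
radius = 4; distance == radius -> yes

Answer: yes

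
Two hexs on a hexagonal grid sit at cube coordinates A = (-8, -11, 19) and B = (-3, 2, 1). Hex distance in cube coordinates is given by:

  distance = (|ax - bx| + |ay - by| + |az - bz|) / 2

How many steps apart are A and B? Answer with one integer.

Answer: 18

Derivation:
|ax - bx| = |-8 - (-3)| = 5
|ay - by| = |-11 - 2| = 13
|az - bz| = |19 - 1| = 18
distance = (5 + 13 + 18) / 2 = 36 / 2 = 18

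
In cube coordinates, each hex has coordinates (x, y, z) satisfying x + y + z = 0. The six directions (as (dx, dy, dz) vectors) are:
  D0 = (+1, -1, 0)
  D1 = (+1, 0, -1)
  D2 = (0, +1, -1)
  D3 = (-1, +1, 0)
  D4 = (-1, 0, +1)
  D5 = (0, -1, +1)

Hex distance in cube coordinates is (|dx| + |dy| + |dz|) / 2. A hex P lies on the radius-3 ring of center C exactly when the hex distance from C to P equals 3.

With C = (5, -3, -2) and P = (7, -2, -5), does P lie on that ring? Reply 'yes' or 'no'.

|px - cx| = |7 - 5| = 2
|py - cy| = |-2 - (-3)| = 1
|pz - cz| = |-5 - (-2)| = 3
distance = (2+1+3)/2 = 6/2 = 3
radius = 3; distance == radius -> yes

Answer: yes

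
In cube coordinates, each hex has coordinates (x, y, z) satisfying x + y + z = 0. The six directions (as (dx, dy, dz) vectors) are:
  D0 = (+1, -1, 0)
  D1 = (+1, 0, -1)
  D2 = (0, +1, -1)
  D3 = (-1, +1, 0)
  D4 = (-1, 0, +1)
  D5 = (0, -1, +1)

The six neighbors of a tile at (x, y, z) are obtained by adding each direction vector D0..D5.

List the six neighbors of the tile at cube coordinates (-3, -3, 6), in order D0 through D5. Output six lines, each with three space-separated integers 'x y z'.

Center: (-3, -3, 6). Add each direction:
  D0: (-3, -3, 6) + (1, -1, 0) = (-2, -4, 6)
  D1: (-3, -3, 6) + (1, 0, -1) = (-2, -3, 5)
  D2: (-3, -3, 6) + (0, 1, -1) = (-3, -2, 5)
  D3: (-3, -3, 6) + (-1, 1, 0) = (-4, -2, 6)
  D4: (-3, -3, 6) + (-1, 0, 1) = (-4, -3, 7)
  D5: (-3, -3, 6) + (0, -1, 1) = (-3, -4, 7)

Answer: -2 -4 6
-2 -3 5
-3 -2 5
-4 -2 6
-4 -3 7
-3 -4 7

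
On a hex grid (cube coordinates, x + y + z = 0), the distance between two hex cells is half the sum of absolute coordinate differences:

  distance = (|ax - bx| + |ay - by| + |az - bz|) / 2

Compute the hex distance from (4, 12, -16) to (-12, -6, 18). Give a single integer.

|ax - bx| = |4 - (-12)| = 16
|ay - by| = |12 - (-6)| = 18
|az - bz| = |-16 - 18| = 34
distance = (16 + 18 + 34) / 2 = 68 / 2 = 34

Answer: 34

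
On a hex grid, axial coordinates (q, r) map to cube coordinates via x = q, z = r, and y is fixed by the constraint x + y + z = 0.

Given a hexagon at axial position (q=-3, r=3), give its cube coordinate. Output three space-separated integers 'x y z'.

Answer: -3 0 3

Derivation:
x = q = -3
z = r = 3
y = -x - z = -(-3) - (3) = 0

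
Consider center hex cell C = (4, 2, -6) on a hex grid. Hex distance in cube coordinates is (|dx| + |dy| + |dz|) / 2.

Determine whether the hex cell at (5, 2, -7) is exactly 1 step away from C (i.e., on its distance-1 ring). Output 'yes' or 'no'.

|px - cx| = |5 - 4| = 1
|py - cy| = |2 - 2| = 0
|pz - cz| = |-7 - (-6)| = 1
distance = (1+0+1)/2 = 2/2 = 1
radius = 1; distance == radius -> yes

Answer: yes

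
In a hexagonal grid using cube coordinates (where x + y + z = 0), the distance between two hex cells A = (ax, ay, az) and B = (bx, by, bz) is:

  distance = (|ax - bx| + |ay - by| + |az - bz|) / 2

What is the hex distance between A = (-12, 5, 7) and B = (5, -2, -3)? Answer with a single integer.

Answer: 17

Derivation:
|ax - bx| = |-12 - 5| = 17
|ay - by| = |5 - (-2)| = 7
|az - bz| = |7 - (-3)| = 10
distance = (17 + 7 + 10) / 2 = 34 / 2 = 17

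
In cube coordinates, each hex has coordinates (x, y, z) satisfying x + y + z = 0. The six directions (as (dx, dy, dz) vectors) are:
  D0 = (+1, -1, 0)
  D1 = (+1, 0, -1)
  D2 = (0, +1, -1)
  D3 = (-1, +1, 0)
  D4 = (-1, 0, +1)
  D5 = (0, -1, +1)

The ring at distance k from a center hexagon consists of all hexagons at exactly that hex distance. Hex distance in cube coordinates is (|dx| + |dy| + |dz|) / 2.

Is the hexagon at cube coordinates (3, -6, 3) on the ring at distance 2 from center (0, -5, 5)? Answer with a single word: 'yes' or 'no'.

|px - cx| = |3 - 0| = 3
|py - cy| = |-6 - (-5)| = 1
|pz - cz| = |3 - 5| = 2
distance = (3+1+2)/2 = 6/2 = 3
radius = 2; distance != radius -> no

Answer: no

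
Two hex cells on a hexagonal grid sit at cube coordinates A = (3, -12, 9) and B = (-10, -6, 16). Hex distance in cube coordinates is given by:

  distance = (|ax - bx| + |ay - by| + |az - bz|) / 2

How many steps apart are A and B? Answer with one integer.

|ax - bx| = |3 - (-10)| = 13
|ay - by| = |-12 - (-6)| = 6
|az - bz| = |9 - 16| = 7
distance = (13 + 6 + 7) / 2 = 26 / 2 = 13

Answer: 13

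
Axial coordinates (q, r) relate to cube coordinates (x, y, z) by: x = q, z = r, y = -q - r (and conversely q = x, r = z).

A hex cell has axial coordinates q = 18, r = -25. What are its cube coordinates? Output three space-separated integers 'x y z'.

Answer: 18 7 -25

Derivation:
x = q = 18
z = r = -25
y = -x - z = -(18) - (-25) = 7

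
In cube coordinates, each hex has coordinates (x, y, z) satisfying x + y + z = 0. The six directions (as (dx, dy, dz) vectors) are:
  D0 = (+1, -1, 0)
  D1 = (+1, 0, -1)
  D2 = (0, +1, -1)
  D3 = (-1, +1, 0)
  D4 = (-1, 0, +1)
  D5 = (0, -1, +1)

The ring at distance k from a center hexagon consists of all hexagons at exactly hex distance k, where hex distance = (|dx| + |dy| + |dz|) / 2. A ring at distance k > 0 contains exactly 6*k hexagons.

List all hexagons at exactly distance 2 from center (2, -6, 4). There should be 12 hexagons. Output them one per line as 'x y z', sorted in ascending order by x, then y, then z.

Answer: 0 -6 6
0 -5 5
0 -4 4
1 -7 6
1 -4 3
2 -8 6
2 -4 2
3 -8 5
3 -5 2
4 -8 4
4 -7 3
4 -6 2

Derivation:
Walk ring at distance 2 from (2, -6, 4):
Start at center + D4*2 = (0, -6, 6)
  hex 0: (0, -6, 6)
  hex 1: (1, -7, 6)
  hex 2: (2, -8, 6)
  hex 3: (3, -8, 5)
  hex 4: (4, -8, 4)
  hex 5: (4, -7, 3)
  hex 6: (4, -6, 2)
  hex 7: (3, -5, 2)
  hex 8: (2, -4, 2)
  hex 9: (1, -4, 3)
  hex 10: (0, -4, 4)
  hex 11: (0, -5, 5)
Sorted: 12 hexes.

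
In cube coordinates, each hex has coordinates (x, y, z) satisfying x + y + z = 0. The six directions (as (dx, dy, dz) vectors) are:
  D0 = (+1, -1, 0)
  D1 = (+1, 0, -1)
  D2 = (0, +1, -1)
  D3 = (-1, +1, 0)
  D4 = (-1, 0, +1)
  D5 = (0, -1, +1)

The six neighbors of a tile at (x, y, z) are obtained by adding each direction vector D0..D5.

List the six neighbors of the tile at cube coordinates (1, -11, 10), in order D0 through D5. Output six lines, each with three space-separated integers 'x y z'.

Center: (1, -11, 10). Add each direction:
  D0: (1, -11, 10) + (1, -1, 0) = (2, -12, 10)
  D1: (1, -11, 10) + (1, 0, -1) = (2, -11, 9)
  D2: (1, -11, 10) + (0, 1, -1) = (1, -10, 9)
  D3: (1, -11, 10) + (-1, 1, 0) = (0, -10, 10)
  D4: (1, -11, 10) + (-1, 0, 1) = (0, -11, 11)
  D5: (1, -11, 10) + (0, -1, 1) = (1, -12, 11)

Answer: 2 -12 10
2 -11 9
1 -10 9
0 -10 10
0 -11 11
1 -12 11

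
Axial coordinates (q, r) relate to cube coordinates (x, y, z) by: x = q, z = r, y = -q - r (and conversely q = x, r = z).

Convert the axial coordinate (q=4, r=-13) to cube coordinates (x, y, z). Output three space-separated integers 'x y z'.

x = q = 4
z = r = -13
y = -x - z = -(4) - (-13) = 9

Answer: 4 9 -13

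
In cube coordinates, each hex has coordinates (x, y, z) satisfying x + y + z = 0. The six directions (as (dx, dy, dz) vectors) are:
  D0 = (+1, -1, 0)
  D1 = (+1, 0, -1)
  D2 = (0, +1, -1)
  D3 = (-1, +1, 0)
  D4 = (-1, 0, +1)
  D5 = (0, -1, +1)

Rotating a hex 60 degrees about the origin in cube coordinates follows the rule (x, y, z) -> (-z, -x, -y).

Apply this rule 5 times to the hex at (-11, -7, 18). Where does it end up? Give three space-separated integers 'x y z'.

Answer: 7 -18 11

Derivation:
Start: (-11, -7, 18)
Step 1: (-11, -7, 18) -> (-(18), -(-11), -(-7)) = (-18, 11, 7)
Step 2: (-18, 11, 7) -> (-(7), -(-18), -(11)) = (-7, 18, -11)
Step 3: (-7, 18, -11) -> (-(-11), -(-7), -(18)) = (11, 7, -18)
Step 4: (11, 7, -18) -> (-(-18), -(11), -(7)) = (18, -11, -7)
Step 5: (18, -11, -7) -> (-(-7), -(18), -(-11)) = (7, -18, 11)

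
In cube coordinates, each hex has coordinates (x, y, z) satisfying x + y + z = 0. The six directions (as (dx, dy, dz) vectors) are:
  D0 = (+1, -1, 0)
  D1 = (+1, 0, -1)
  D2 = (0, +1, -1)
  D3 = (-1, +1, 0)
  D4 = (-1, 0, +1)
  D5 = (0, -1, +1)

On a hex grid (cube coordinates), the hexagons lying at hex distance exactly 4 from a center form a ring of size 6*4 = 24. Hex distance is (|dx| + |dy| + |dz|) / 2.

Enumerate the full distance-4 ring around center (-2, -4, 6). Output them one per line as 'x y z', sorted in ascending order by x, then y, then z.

Answer: -6 -4 10
-6 -3 9
-6 -2 8
-6 -1 7
-6 0 6
-5 -5 10
-5 0 5
-4 -6 10
-4 0 4
-3 -7 10
-3 0 3
-2 -8 10
-2 0 2
-1 -8 9
-1 -1 2
0 -8 8
0 -2 2
1 -8 7
1 -3 2
2 -8 6
2 -7 5
2 -6 4
2 -5 3
2 -4 2

Derivation:
Walk ring at distance 4 from (-2, -4, 6):
Start at center + D4*4 = (-6, -4, 10)
  hex 0: (-6, -4, 10)
  hex 1: (-5, -5, 10)
  hex 2: (-4, -6, 10)
  hex 3: (-3, -7, 10)
  hex 4: (-2, -8, 10)
  hex 5: (-1, -8, 9)
  hex 6: (0, -8, 8)
  hex 7: (1, -8, 7)
  hex 8: (2, -8, 6)
  hex 9: (2, -7, 5)
  hex 10: (2, -6, 4)
  hex 11: (2, -5, 3)
  hex 12: (2, -4, 2)
  hex 13: (1, -3, 2)
  hex 14: (0, -2, 2)
  hex 15: (-1, -1, 2)
  hex 16: (-2, 0, 2)
  hex 17: (-3, 0, 3)
  hex 18: (-4, 0, 4)
  hex 19: (-5, 0, 5)
  hex 20: (-6, 0, 6)
  hex 21: (-6, -1, 7)
  hex 22: (-6, -2, 8)
  hex 23: (-6, -3, 9)
Sorted: 24 hexes.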